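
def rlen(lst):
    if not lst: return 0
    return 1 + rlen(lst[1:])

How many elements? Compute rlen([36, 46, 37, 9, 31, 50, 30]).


rlen([36, 46, 37, 9, 31, 50, 30]) = 1 + rlen([46, 37, 9, 31, 50, 30])
rlen([46, 37, 9, 31, 50, 30]) = 1 + rlen([37, 9, 31, 50, 30])
rlen([37, 9, 31, 50, 30]) = 1 + rlen([9, 31, 50, 30])
rlen([9, 31, 50, 30]) = 1 + rlen([31, 50, 30])
rlen([31, 50, 30]) = 1 + rlen([50, 30])
rlen([50, 30]) = 1 + rlen([30])
rlen([30]) = 1 + rlen([])
rlen([]) = 0  (base case)
Unwinding: 1 + 1 + 1 + 1 + 1 + 1 + 1 + 0 = 7

7


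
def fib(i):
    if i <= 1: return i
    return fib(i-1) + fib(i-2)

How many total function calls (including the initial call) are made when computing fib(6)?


Let C(n) = total calls for fib(n)
C(0) = 1, C(1) = 1
C(2) = 1 + C(1) + C(0) = 1 + 1 + 1 = 3
C(3) = 1 + C(2) + C(1) = 1 + 3 + 1 = 5
C(4) = 1 + C(3) + C(2) = 1 + 5 + 3 = 9
C(5) = 1 + C(4) + C(3) = 1 + 9 + 5 = 15
C(6) = 1 + C(5) + C(4) = 1 + 15 + 9 = 25

25


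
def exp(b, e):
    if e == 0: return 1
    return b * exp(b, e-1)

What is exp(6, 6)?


exp(6, 6)
= 6 * exp(6, 5)
= 6 * 6 * exp(6, 4)
= 6 * 6 * 6 * exp(6, 3)
= 6 * 6 * 6 * 6 * exp(6, 2)
= 6 * 6 * 6 * 6 * 6 * exp(6, 1)
= 6 * 6 * 6 * 6 * 6 * 6 * exp(6, 0)
= 6 * 6 * 6 * 6 * 6 * 6 * 1
= 46656

46656


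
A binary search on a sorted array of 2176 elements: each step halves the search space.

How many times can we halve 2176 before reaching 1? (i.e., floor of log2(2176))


2176 / 2 = 1088
1088 / 2 = 544
544 / 2 = 272
272 / 2 = 136
136 / 2 = 68
68 / 2 = 34
34 / 2 = 17
17 / 2 = 8
8 / 2 = 4
4 / 2 = 2
2 / 2 = 1
Reached 1 after 11 halvings

11


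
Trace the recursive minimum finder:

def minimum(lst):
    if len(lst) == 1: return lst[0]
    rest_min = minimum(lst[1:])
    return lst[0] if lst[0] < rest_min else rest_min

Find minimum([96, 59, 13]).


minimum([96, 59, 13]): compare 96 with minimum([59, 13])
minimum([59, 13]): compare 59 with minimum([13])
minimum([13]) = 13  (base case)
Compare 59 with 13 -> 13
Compare 96 with 13 -> 13

13


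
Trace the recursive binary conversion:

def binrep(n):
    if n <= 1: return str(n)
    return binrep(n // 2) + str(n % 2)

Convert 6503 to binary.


binrep(6503) = binrep(3251) + '1'
binrep(3251) = binrep(1625) + '1'
binrep(1625) = binrep(812) + '1'
binrep(812) = binrep(406) + '0'
binrep(406) = binrep(203) + '0'
binrep(203) = binrep(101) + '1'
binrep(101) = binrep(50) + '1'
binrep(50) = binrep(25) + '0'
binrep(25) = binrep(12) + '1'
binrep(12) = binrep(6) + '0'
binrep(6) = binrep(3) + '0'
binrep(3) = binrep(1) + '1'
binrep(1) = '1'  (base case)
Concatenating: '1' + '1' + '0' + '0' + '1' + '0' + '1' + '1' + '0' + '0' + '1' + '1' + '1' = '1100101100111'

1100101100111


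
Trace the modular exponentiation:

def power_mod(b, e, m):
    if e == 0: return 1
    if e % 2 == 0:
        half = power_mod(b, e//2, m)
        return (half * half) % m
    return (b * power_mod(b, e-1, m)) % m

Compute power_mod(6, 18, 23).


power_mod(6, 18, 23): e is even, compute power_mod(6, 9, 23)
  power_mod(6, 9, 23): e is odd, compute power_mod(6, 8, 23)
    power_mod(6, 8, 23): e is even, compute power_mod(6, 4, 23)
      power_mod(6, 4, 23): e is even, compute power_mod(6, 2, 23)
        power_mod(6, 2, 23): e is even, compute power_mod(6, 1, 23)
          power_mod(6, 1, 23): e is odd, compute power_mod(6, 0, 23)
          power_mod(6, 0, 23) = 1
          (6 * 1) % 23 = 6
        half=6, (6*6) % 23 = 13
      half=13, (13*13) % 23 = 8
    half=8, (8*8) % 23 = 18
  (6 * 18) % 23 = 16
half=16, (16*16) % 23 = 3

3


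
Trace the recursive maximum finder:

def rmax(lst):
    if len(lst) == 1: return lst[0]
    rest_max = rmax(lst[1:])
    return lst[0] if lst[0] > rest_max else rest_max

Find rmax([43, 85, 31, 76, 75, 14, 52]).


rmax([43, 85, 31, 76, 75, 14, 52]): compare 43 with rmax([85, 31, 76, 75, 14, 52])
rmax([85, 31, 76, 75, 14, 52]): compare 85 with rmax([31, 76, 75, 14, 52])
rmax([31, 76, 75, 14, 52]): compare 31 with rmax([76, 75, 14, 52])
rmax([76, 75, 14, 52]): compare 76 with rmax([75, 14, 52])
rmax([75, 14, 52]): compare 75 with rmax([14, 52])
rmax([14, 52]): compare 14 with rmax([52])
rmax([52]) = 52  (base case)
Compare 14 with 52 -> 52
Compare 75 with 52 -> 75
Compare 76 with 75 -> 76
Compare 31 with 76 -> 76
Compare 85 with 76 -> 85
Compare 43 with 85 -> 85

85


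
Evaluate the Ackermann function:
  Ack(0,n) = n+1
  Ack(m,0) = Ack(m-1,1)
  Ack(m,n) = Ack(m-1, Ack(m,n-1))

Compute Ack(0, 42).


Ack(0, 42) = 43
Result: Ack(0, 42) = 43

43


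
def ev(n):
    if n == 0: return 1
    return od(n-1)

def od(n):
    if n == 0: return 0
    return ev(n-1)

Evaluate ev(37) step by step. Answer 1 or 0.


ev(37) = od(36)
od(36) = ev(35)
ev(35) = od(34)
od(34) = ev(33)
ev(33) = od(32)
od(32) = ev(31)
ev(31) = od(30)
od(30) = ev(29)
ev(29) = od(28)
od(28) = ev(27)
ev(27) = od(26)
od(26) = ev(25)
ev(25) = od(24)
od(24) = ev(23)
ev(23) = od(22)
od(22) = ev(21)
ev(21) = od(20)
od(20) = ev(19)
ev(19) = od(18)
od(18) = ev(17)
ev(17) = od(16)
od(16) = ev(15)
ev(15) = od(14)
od(14) = ev(13)
ev(13) = od(12)
od(12) = ev(11)
ev(11) = od(10)
od(10) = ev(9)
ev(9) = od(8)
od(8) = ev(7)
ev(7) = od(6)
od(6) = ev(5)
ev(5) = od(4)
od(4) = ev(3)
ev(3) = od(2)
od(2) = ev(1)
ev(1) = od(0)
od(0) = 0  (base case)
Result: 0

0


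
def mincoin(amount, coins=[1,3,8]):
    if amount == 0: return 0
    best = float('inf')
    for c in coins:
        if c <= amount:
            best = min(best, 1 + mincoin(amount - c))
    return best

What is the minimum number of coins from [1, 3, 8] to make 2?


Building up with DP:
mincoin(0) = 0
mincoin(1) = min(1+mincoin(0)=1+0=1) = 1
mincoin(2) = min(1+mincoin(1)=1+1=2) = 2

2


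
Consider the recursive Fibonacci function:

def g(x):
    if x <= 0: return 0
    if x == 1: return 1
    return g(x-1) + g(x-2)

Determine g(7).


Computing g(7) bottom-up:
g(0) = 0
g(1) = 1
g(2) = g(1) + g(0) = 1 + 0 = 1
g(3) = g(2) + g(1) = 1 + 1 = 2
g(4) = g(3) + g(2) = 2 + 1 = 3
g(5) = g(4) + g(3) = 3 + 2 = 5
g(6) = g(5) + g(4) = 5 + 3 = 8
g(7) = g(6) + g(5) = 8 + 5 = 13

13


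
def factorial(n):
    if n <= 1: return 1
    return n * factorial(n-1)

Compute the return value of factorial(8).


factorial(8)
= 8 * factorial(7)
= 8 * 7 * factorial(6)
= 8 * 7 * 6 * factorial(5)
= 8 * 7 * 6 * 5 * factorial(4)
= 8 * 7 * 6 * 5 * 4 * factorial(3)
= 8 * 7 * 6 * 5 * 4 * 3 * factorial(2)
= 8 * 7 * 6 * 5 * 4 * 3 * 2 * factorial(1)
= 8 * 7 * 6 * 5 * 4 * 3 * 2 * 1
= 40320

40320


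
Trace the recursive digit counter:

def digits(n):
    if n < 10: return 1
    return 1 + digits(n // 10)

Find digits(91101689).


digits(91101689) = 1 + digits(9110168)
digits(9110168) = 1 + digits(911016)
digits(911016) = 1 + digits(91101)
digits(91101) = 1 + digits(9110)
digits(9110) = 1 + digits(911)
digits(911) = 1 + digits(91)
digits(91) = 1 + digits(9)
digits(9) = 1  (base case: 9 < 10)
Unwinding: 1 + 1 + 1 + 1 + 1 + 1 + 1 + 1 = 8

8


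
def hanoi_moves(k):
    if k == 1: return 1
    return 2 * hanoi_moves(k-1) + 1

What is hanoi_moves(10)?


hanoi_moves(10) = 2 * hanoi_moves(9) + 1
hanoi_moves(9) = 2 * hanoi_moves(8) + 1
hanoi_moves(8) = 2 * hanoi_moves(7) + 1
hanoi_moves(7) = 2 * hanoi_moves(6) + 1
hanoi_moves(6) = 2 * hanoi_moves(5) + 1
hanoi_moves(5) = 2 * hanoi_moves(4) + 1
hanoi_moves(4) = 2 * hanoi_moves(3) + 1
hanoi_moves(3) = 2 * hanoi_moves(2) + 1
hanoi_moves(2) = 2 * hanoi_moves(1) + 1
hanoi_moves(1) = 1  (base case)
hanoi_moves(2) = 2 * 1 + 1 = 3
hanoi_moves(3) = 2 * 3 + 1 = 7
hanoi_moves(4) = 2 * 7 + 1 = 15
hanoi_moves(5) = 2 * 15 + 1 = 31
hanoi_moves(6) = 2 * 31 + 1 = 63
hanoi_moves(7) = 2 * 63 + 1 = 127
hanoi_moves(8) = 2 * 127 + 1 = 255
hanoi_moves(9) = 2 * 255 + 1 = 511
hanoi_moves(10) = 2 * 511 + 1 = 1023

1023


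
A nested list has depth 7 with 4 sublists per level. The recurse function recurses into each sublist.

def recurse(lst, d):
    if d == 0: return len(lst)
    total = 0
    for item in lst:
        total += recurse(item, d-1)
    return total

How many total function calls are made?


At depth 0 (root): 1 call
At depth 1: each of 1 parents calls recurse on 4 children = 4 calls
At depth 2: each of 4 parents calls recurse on 4 children = 16 calls
At depth 3: each of 16 parents calls recurse on 4 children = 64 calls
At depth 4: each of 64 parents calls recurse on 4 children = 256 calls
At depth 5: each of 256 parents calls recurse on 4 children = 1024 calls
At depth 6: each of 1024 parents calls recurse on 4 children = 4096 calls
At depth 7: each of 4096 parents calls recurse on 4 children = 16384 calls
Total: 1 + 4 + 16 + 64 + 256 + 1024 + 4096 + 16384 = 21845

21845


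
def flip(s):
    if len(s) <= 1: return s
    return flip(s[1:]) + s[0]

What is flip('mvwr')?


flip('mvwr') = flip('vwr') + 'm'
flip('vwr') = flip('wr') + 'v'
flip('wr') = flip('r') + 'w'
flip('r') = 'r'  (base case)
Concatenating: 'r' + 'w' + 'v' + 'm' = 'rwvm'

rwvm


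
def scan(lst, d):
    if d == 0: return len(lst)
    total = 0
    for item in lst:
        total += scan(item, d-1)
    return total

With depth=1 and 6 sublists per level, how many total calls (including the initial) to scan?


At depth 0 (root): 1 call
At depth 1: each of 1 parents calls scan on 6 children = 6 calls
Total: 1 + 6 = 7

7


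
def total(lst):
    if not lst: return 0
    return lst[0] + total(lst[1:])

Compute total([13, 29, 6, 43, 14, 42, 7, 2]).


total([13, 29, 6, 43, 14, 42, 7, 2]) = 13 + total([29, 6, 43, 14, 42, 7, 2])
total([29, 6, 43, 14, 42, 7, 2]) = 29 + total([6, 43, 14, 42, 7, 2])
total([6, 43, 14, 42, 7, 2]) = 6 + total([43, 14, 42, 7, 2])
total([43, 14, 42, 7, 2]) = 43 + total([14, 42, 7, 2])
total([14, 42, 7, 2]) = 14 + total([42, 7, 2])
total([42, 7, 2]) = 42 + total([7, 2])
total([7, 2]) = 7 + total([2])
total([2]) = 2 + total([])
total([]) = 0  (base case)
Total: 13 + 29 + 6 + 43 + 14 + 42 + 7 + 2 + 0 = 156

156


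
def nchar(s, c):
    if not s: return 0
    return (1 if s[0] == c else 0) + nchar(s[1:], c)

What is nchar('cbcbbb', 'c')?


s[0]='c' == 'c' -> 1
s[0]='b' != 'c' -> 0
s[0]='c' == 'c' -> 1
s[0]='b' != 'c' -> 0
s[0]='b' != 'c' -> 0
s[0]='b' != 'c' -> 0
Sum: 1 + 0 + 1 + 0 + 0 + 0 = 2

2


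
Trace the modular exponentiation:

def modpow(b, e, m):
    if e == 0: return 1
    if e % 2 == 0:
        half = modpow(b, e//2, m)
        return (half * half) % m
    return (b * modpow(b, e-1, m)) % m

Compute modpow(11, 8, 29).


modpow(11, 8, 29): e is even, compute modpow(11, 4, 29)
  modpow(11, 4, 29): e is even, compute modpow(11, 2, 29)
    modpow(11, 2, 29): e is even, compute modpow(11, 1, 29)
      modpow(11, 1, 29): e is odd, compute modpow(11, 0, 29)
        modpow(11, 0, 29) = 1
      (11 * 1) % 29 = 11
    half=11, (11*11) % 29 = 5
  half=5, (5*5) % 29 = 25
half=25, (25*25) % 29 = 16

16


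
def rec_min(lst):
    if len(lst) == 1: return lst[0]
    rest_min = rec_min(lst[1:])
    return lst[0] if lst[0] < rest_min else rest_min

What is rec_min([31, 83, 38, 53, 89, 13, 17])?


rec_min([31, 83, 38, 53, 89, 13, 17]): compare 31 with rec_min([83, 38, 53, 89, 13, 17])
rec_min([83, 38, 53, 89, 13, 17]): compare 83 with rec_min([38, 53, 89, 13, 17])
rec_min([38, 53, 89, 13, 17]): compare 38 with rec_min([53, 89, 13, 17])
rec_min([53, 89, 13, 17]): compare 53 with rec_min([89, 13, 17])
rec_min([89, 13, 17]): compare 89 with rec_min([13, 17])
rec_min([13, 17]): compare 13 with rec_min([17])
rec_min([17]) = 17  (base case)
Compare 13 with 17 -> 13
Compare 89 with 13 -> 13
Compare 53 with 13 -> 13
Compare 38 with 13 -> 13
Compare 83 with 13 -> 13
Compare 31 with 13 -> 13

13


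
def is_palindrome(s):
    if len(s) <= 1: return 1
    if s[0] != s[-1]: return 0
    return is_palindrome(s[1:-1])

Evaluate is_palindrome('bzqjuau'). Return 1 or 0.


is_palindrome('bzqjuau'): s[0]='b' != s[-1]='u' -> return 0
Result: 0 (not a palindrome)

0


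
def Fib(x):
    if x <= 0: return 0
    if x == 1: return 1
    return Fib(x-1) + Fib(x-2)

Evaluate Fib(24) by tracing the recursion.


Computing Fib(24) bottom-up:
Fib(0) = 0
Fib(1) = 1
Fib(2) = Fib(1) + Fib(0) = 1 + 0 = 1
Fib(3) = Fib(2) + Fib(1) = 1 + 1 = 2
Fib(4) = Fib(3) + Fib(2) = 2 + 1 = 3
Fib(5) = Fib(4) + Fib(3) = 3 + 2 = 5
Fib(6) = Fib(5) + Fib(4) = 5 + 3 = 8
Fib(7) = Fib(6) + Fib(5) = 8 + 5 = 13
Fib(8) = Fib(7) + Fib(6) = 13 + 8 = 21
Fib(9) = Fib(8) + Fib(7) = 21 + 13 = 34
Fib(10) = Fib(9) + Fib(8) = 34 + 21 = 55
Fib(11) = Fib(10) + Fib(9) = 55 + 34 = 89
Fib(12) = Fib(11) + Fib(10) = 89 + 55 = 144
Fib(13) = Fib(12) + Fib(11) = 144 + 89 = 233
Fib(14) = Fib(13) + Fib(12) = 233 + 144 = 377
Fib(15) = Fib(14) + Fib(13) = 377 + 233 = 610
Fib(16) = Fib(15) + Fib(14) = 610 + 377 = 987
Fib(17) = Fib(16) + Fib(15) = 987 + 610 = 1597
Fib(18) = Fib(17) + Fib(16) = 1597 + 987 = 2584
Fib(19) = Fib(18) + Fib(17) = 2584 + 1597 = 4181
Fib(20) = Fib(19) + Fib(18) = 4181 + 2584 = 6765
Fib(21) = Fib(20) + Fib(19) = 6765 + 4181 = 10946
Fib(22) = Fib(21) + Fib(20) = 10946 + 6765 = 17711
Fib(23) = Fib(22) + Fib(21) = 17711 + 10946 = 28657
Fib(24) = Fib(23) + Fib(22) = 28657 + 17711 = 46368

46368


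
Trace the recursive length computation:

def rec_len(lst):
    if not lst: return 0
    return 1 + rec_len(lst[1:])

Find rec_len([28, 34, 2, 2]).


rec_len([28, 34, 2, 2]) = 1 + rec_len([34, 2, 2])
rec_len([34, 2, 2]) = 1 + rec_len([2, 2])
rec_len([2, 2]) = 1 + rec_len([2])
rec_len([2]) = 1 + rec_len([])
rec_len([]) = 0  (base case)
Unwinding: 1 + 1 + 1 + 1 + 0 = 4

4


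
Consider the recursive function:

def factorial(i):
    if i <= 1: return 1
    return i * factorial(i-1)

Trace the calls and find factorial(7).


factorial(7)
= 7 * factorial(6)
= 7 * 6 * factorial(5)
= 7 * 6 * 5 * factorial(4)
= 7 * 6 * 5 * 4 * factorial(3)
= 7 * 6 * 5 * 4 * 3 * factorial(2)
= 7 * 6 * 5 * 4 * 3 * 2 * factorial(1)
= 7 * 6 * 5 * 4 * 3 * 2 * 1
= 5040

5040


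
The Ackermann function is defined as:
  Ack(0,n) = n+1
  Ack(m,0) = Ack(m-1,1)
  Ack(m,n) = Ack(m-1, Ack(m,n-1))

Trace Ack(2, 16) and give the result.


Ack(2, 16) = Ack(1, Ack(2, 15))
  Ack(2, 15) = Ack(1, Ack(2, 14))
    Ack(2, 14) = Ack(1, Ack(2, 13))
      Ack(2, 13) = Ack(1, Ack(2, 12))
        Ack(2, 12) = Ack(1, Ack(2, 11))
          Ack(2, 11) = Ack(1, Ack(2, 10))
          Ack(2, 10) = Ack(1, Ack(2, 9))
          Ack(2, 9) = Ack(1, Ack(2, 8))
          Ack(2, 8) = Ack(1, Ack(2, 7))
          Ack(2, 7) = Ack(1, Ack(2, 6))
          Ack(2, 6) = Ack(1, Ack(2, 5))
          Ack(2, 5) = Ack(1, Ack(2, 4))
          Ack(2, 4) = Ack(1, Ack(2, 3))
          Ack(2, 3) = Ack(1, Ack(2, 2))
          Ack(2, 2) = Ack(1, Ack(2, 1))
          Ack(2, 1) = Ack(1, Ack(2, 0))
          Ack(2, 0) = Ack(1, 1)
          Ack(1, 1) = Ack(0, Ack(1, 0))
          Ack(1, 0) = Ack(0, 1)
          Ack(0, 1) = 2
            = Ack(0, 2)
          Ack(0, 2) = 3
            = Ack(1, 3)
          Ack(1, 3) = Ack(0, Ack(1, 2))
          Ack(1, 2) = Ack(0, Ack(1, 1))
... (trace truncated)
Result: Ack(2, 16) = 35

35


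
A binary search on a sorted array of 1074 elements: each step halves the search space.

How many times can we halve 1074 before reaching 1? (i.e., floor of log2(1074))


1074 / 2 = 537
537 / 2 = 268
268 / 2 = 134
134 / 2 = 67
67 / 2 = 33
33 / 2 = 16
16 / 2 = 8
8 / 2 = 4
4 / 2 = 2
2 / 2 = 1
Reached 1 after 10 halvings

10


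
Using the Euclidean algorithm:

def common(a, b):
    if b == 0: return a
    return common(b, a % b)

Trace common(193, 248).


common(193, 248) = common(248, 193)
common(248, 193) = common(193, 55)
common(193, 55) = common(55, 28)
common(55, 28) = common(28, 27)
common(28, 27) = common(27, 1)
common(27, 1) = common(1, 0)
common(1, 0) = 1  (base case)

1


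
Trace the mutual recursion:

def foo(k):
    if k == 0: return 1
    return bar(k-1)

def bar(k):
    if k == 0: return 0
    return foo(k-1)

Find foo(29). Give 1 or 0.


foo(29) = bar(28)
bar(28) = foo(27)
foo(27) = bar(26)
bar(26) = foo(25)
foo(25) = bar(24)
bar(24) = foo(23)
foo(23) = bar(22)
bar(22) = foo(21)
foo(21) = bar(20)
bar(20) = foo(19)
foo(19) = bar(18)
bar(18) = foo(17)
foo(17) = bar(16)
bar(16) = foo(15)
foo(15) = bar(14)
bar(14) = foo(13)
foo(13) = bar(12)
bar(12) = foo(11)
foo(11) = bar(10)
bar(10) = foo(9)
foo(9) = bar(8)
bar(8) = foo(7)
foo(7) = bar(6)
bar(6) = foo(5)
foo(5) = bar(4)
bar(4) = foo(3)
foo(3) = bar(2)
bar(2) = foo(1)
foo(1) = bar(0)
bar(0) = 0  (base case)
Result: 0

0


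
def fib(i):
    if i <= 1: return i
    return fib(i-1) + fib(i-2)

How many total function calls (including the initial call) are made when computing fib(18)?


Let C(n) = total calls for fib(n)
C(0) = 1, C(1) = 1
C(2) = 1 + C(1) + C(0) = 1 + 1 + 1 = 3
C(3) = 1 + C(2) + C(1) = 1 + 3 + 1 = 5
C(4) = 1 + C(3) + C(2) = 1 + 5 + 3 = 9
C(5) = 1 + C(4) + C(3) = 1 + 9 + 5 = 15
C(6) = 1 + C(5) + C(4) = 1 + 15 + 9 = 25
C(7) = 1 + C(6) + C(5) = 1 + 25 + 15 = 41
C(8) = 1 + C(7) + C(6) = 1 + 41 + 25 = 67
C(9) = 1 + C(8) + C(7) = 1 + 67 + 41 = 109
C(10) = 1 + C(9) + C(8) = 1 + 109 + 67 = 177
C(11) = 1 + C(10) + C(9) = 1 + 177 + 109 = 287
C(12) = 1 + C(11) + C(10) = 1 + 287 + 177 = 465
C(13) = 1 + C(12) + C(11) = 1 + 465 + 287 = 753
C(14) = 1 + C(13) + C(12) = 1 + 753 + 465 = 1219
C(15) = 1 + C(14) + C(13) = 1 + 1219 + 753 = 1973
C(16) = 1 + C(15) + C(14) = 1 + 1973 + 1219 = 3193
C(17) = 1 + C(16) + C(15) = 1 + 3193 + 1973 = 5167
C(18) = 1 + C(17) + C(16) = 1 + 5167 + 3193 = 8361

8361


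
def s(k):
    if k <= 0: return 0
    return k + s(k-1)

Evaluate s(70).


s(70)
= 70 + 69 + 68 + 67 + 66 + 65 + 64 + 63 + 62 + 61 + 60 + 59 + 58 + 57 + 56 + 55 + 54 + 53 + 52 + 51 + 50 + 49 + 48 + 47 + 46 + 45 + 44 + 43 + 42 + 41 + 40 + 39 + 38 + 37 + 36 + 35 + 34 + 33 + 32 + 31 + 30 + 29 + 28 + 27 + 26 + 25 + 24 + 23 + 22 + 21 + 20 + 19 + 18 + 17 + 16 + 15 + 14 + 13 + 12 + 11 + 10 + 9 + 8 + 7 + 6 + 5 + 4 + 3 + 2 + 1 + s(0)
= 70 + 69 + 68 + 67 + 66 + 65 + 64 + 63 + 62 + 61 + 60 + 59 + 58 + 57 + 56 + 55 + 54 + 53 + 52 + 51 + 50 + 49 + 48 + 47 + 46 + 45 + 44 + 43 + 42 + 41 + 40 + 39 + 38 + 37 + 36 + 35 + 34 + 33 + 32 + 31 + 30 + 29 + 28 + 27 + 26 + 25 + 24 + 23 + 22 + 21 + 20 + 19 + 18 + 17 + 16 + 15 + 14 + 13 + 12 + 11 + 10 + 9 + 8 + 7 + 6 + 5 + 4 + 3 + 2 + 1 + 0
= 2485

2485


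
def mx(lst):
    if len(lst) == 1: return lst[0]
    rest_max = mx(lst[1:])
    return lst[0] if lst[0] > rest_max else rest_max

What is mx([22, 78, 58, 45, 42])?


mx([22, 78, 58, 45, 42]): compare 22 with mx([78, 58, 45, 42])
mx([78, 58, 45, 42]): compare 78 with mx([58, 45, 42])
mx([58, 45, 42]): compare 58 with mx([45, 42])
mx([45, 42]): compare 45 with mx([42])
mx([42]) = 42  (base case)
Compare 45 with 42 -> 45
Compare 58 with 45 -> 58
Compare 78 with 58 -> 78
Compare 22 with 78 -> 78

78


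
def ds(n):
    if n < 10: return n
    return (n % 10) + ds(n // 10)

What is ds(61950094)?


ds(61950094) = 4 + ds(6195009)
ds(6195009) = 9 + ds(619500)
ds(619500) = 0 + ds(61950)
ds(61950) = 0 + ds(6195)
ds(6195) = 5 + ds(619)
ds(619) = 9 + ds(61)
ds(61) = 1 + ds(6)
ds(6) = 6  (base case)
Total: 4 + 9 + 0 + 0 + 5 + 9 + 1 + 6 = 34

34


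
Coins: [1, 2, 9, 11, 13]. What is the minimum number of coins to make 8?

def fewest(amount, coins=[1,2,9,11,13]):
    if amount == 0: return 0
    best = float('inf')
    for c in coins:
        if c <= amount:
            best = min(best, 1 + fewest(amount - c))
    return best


Building up with DP:
fewest(0) = 0
fewest(1) = min(1+fewest(0)=1+0=1) = 1
fewest(2) = min(1+fewest(1)=1+1=2, 1+fewest(0)=1+0=1) = 1
fewest(3) = min(1+fewest(2)=1+1=2, 1+fewest(1)=1+1=2) = 2
fewest(4) = min(1+fewest(3)=1+2=3, 1+fewest(2)=1+1=2) = 2
fewest(5) = min(1+fewest(4)=1+2=3, 1+fewest(3)=1+2=3) = 3
fewest(6) = min(1+fewest(5)=1+3=4, 1+fewest(4)=1+2=3) = 3
fewest(7) = min(1+fewest(6)=1+3=4, 1+fewest(5)=1+3=4) = 4
fewest(8) = min(1+fewest(7)=1+4=5, 1+fewest(6)=1+3=4) = 4

4


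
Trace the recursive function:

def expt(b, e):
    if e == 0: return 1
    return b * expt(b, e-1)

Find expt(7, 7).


expt(7, 7)
= 7 * expt(7, 6)
= 7 * 7 * expt(7, 5)
= 7 * 7 * 7 * expt(7, 4)
= 7 * 7 * 7 * 7 * expt(7, 3)
= 7 * 7 * 7 * 7 * 7 * expt(7, 2)
= 7 * 7 * 7 * 7 * 7 * 7 * expt(7, 1)
= 7 * 7 * 7 * 7 * 7 * 7 * 7 * expt(7, 0)
= 7 * 7 * 7 * 7 * 7 * 7 * 7 * 1
= 823543

823543


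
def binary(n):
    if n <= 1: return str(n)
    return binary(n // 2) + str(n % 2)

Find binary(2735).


binary(2735) = binary(1367) + '1'
binary(1367) = binary(683) + '1'
binary(683) = binary(341) + '1'
binary(341) = binary(170) + '1'
binary(170) = binary(85) + '0'
binary(85) = binary(42) + '1'
binary(42) = binary(21) + '0'
binary(21) = binary(10) + '1'
binary(10) = binary(5) + '0'
binary(5) = binary(2) + '1'
binary(2) = binary(1) + '0'
binary(1) = '1'  (base case)
Concatenating: '1' + '0' + '1' + '0' + '1' + '0' + '1' + '0' + '1' + '1' + '1' + '1' = '101010101111'

101010101111


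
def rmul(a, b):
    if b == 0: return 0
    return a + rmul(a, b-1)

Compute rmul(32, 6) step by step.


rmul(32, 6) = 32 + rmul(32, 5)
rmul(32, 5) = 32 + rmul(32, 4)
rmul(32, 4) = 32 + rmul(32, 3)
rmul(32, 3) = 32 + rmul(32, 2)
rmul(32, 2) = 32 + rmul(32, 1)
rmul(32, 1) = 32 + rmul(32, 0)
rmul(32, 0) = 0  (base case)
Total: 32 + 32 + 32 + 32 + 32 + 32 + 0 = 192

192


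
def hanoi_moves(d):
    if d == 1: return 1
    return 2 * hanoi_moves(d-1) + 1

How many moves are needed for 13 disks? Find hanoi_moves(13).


hanoi_moves(13) = 2 * hanoi_moves(12) + 1
hanoi_moves(12) = 2 * hanoi_moves(11) + 1
hanoi_moves(11) = 2 * hanoi_moves(10) + 1
hanoi_moves(10) = 2 * hanoi_moves(9) + 1
hanoi_moves(9) = 2 * hanoi_moves(8) + 1
hanoi_moves(8) = 2 * hanoi_moves(7) + 1
hanoi_moves(7) = 2 * hanoi_moves(6) + 1
hanoi_moves(6) = 2 * hanoi_moves(5) + 1
hanoi_moves(5) = 2 * hanoi_moves(4) + 1
hanoi_moves(4) = 2 * hanoi_moves(3) + 1
hanoi_moves(3) = 2 * hanoi_moves(2) + 1
hanoi_moves(2) = 2 * hanoi_moves(1) + 1
hanoi_moves(1) = 1  (base case)
hanoi_moves(2) = 2 * 1 + 1 = 3
hanoi_moves(3) = 2 * 3 + 1 = 7
hanoi_moves(4) = 2 * 7 + 1 = 15
hanoi_moves(5) = 2 * 15 + 1 = 31
hanoi_moves(6) = 2 * 31 + 1 = 63
hanoi_moves(7) = 2 * 63 + 1 = 127
hanoi_moves(8) = 2 * 127 + 1 = 255
hanoi_moves(9) = 2 * 255 + 1 = 511
hanoi_moves(10) = 2 * 511 + 1 = 1023
hanoi_moves(11) = 2 * 1023 + 1 = 2047
hanoi_moves(12) = 2 * 2047 + 1 = 4095
hanoi_moves(13) = 2 * 4095 + 1 = 8191

8191


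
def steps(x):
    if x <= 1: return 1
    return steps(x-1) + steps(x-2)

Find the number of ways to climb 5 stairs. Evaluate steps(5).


Building up from base cases:
steps(0) = 1
steps(1) = 1
steps(2) = steps(1) + steps(0) = 1 + 1 = 2
steps(3) = steps(2) + steps(1) = 2 + 1 = 3
steps(4) = steps(3) + steps(2) = 3 + 2 = 5
steps(5) = steps(4) + steps(3) = 5 + 3 = 8

8


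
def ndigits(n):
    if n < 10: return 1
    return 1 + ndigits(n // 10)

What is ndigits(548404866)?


ndigits(548404866) = 1 + ndigits(54840486)
ndigits(54840486) = 1 + ndigits(5484048)
ndigits(5484048) = 1 + ndigits(548404)
ndigits(548404) = 1 + ndigits(54840)
ndigits(54840) = 1 + ndigits(5484)
ndigits(5484) = 1 + ndigits(548)
ndigits(548) = 1 + ndigits(54)
ndigits(54) = 1 + ndigits(5)
ndigits(5) = 1  (base case: 5 < 10)
Unwinding: 1 + 1 + 1 + 1 + 1 + 1 + 1 + 1 + 1 = 9

9


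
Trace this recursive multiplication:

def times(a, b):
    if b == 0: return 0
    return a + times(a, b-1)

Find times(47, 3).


times(47, 3) = 47 + times(47, 2)
times(47, 2) = 47 + times(47, 1)
times(47, 1) = 47 + times(47, 0)
times(47, 0) = 0  (base case)
Total: 47 + 47 + 47 + 0 = 141

141


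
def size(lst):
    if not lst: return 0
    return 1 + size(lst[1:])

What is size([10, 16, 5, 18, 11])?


size([10, 16, 5, 18, 11]) = 1 + size([16, 5, 18, 11])
size([16, 5, 18, 11]) = 1 + size([5, 18, 11])
size([5, 18, 11]) = 1 + size([18, 11])
size([18, 11]) = 1 + size([11])
size([11]) = 1 + size([])
size([]) = 0  (base case)
Unwinding: 1 + 1 + 1 + 1 + 1 + 0 = 5

5


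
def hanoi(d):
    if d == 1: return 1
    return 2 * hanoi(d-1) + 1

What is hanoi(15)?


hanoi(15) = 2 * hanoi(14) + 1
hanoi(14) = 2 * hanoi(13) + 1
hanoi(13) = 2 * hanoi(12) + 1
hanoi(12) = 2 * hanoi(11) + 1
hanoi(11) = 2 * hanoi(10) + 1
hanoi(10) = 2 * hanoi(9) + 1
hanoi(9) = 2 * hanoi(8) + 1
hanoi(8) = 2 * hanoi(7) + 1
hanoi(7) = 2 * hanoi(6) + 1
hanoi(6) = 2 * hanoi(5) + 1
hanoi(5) = 2 * hanoi(4) + 1
hanoi(4) = 2 * hanoi(3) + 1
hanoi(3) = 2 * hanoi(2) + 1
hanoi(2) = 2 * hanoi(1) + 1
hanoi(1) = 1  (base case)
hanoi(2) = 2 * 1 + 1 = 3
hanoi(3) = 2 * 3 + 1 = 7
hanoi(4) = 2 * 7 + 1 = 15
hanoi(5) = 2 * 15 + 1 = 31
hanoi(6) = 2 * 31 + 1 = 63
hanoi(7) = 2 * 63 + 1 = 127
hanoi(8) = 2 * 127 + 1 = 255
hanoi(9) = 2 * 255 + 1 = 511
hanoi(10) = 2 * 511 + 1 = 1023
hanoi(11) = 2 * 1023 + 1 = 2047
hanoi(12) = 2 * 2047 + 1 = 4095
hanoi(13) = 2 * 4095 + 1 = 8191
hanoi(14) = 2 * 8191 + 1 = 16383
hanoi(15) = 2 * 16383 + 1 = 32767

32767


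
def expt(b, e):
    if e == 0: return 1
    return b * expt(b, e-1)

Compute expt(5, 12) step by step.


expt(5, 12)
= 5 * expt(5, 11)
= 5 * 5 * expt(5, 10)
= 5 * 5 * 5 * expt(5, 9)
= 5 * 5 * 5 * 5 * expt(5, 8)
= 5 * 5 * 5 * 5 * 5 * expt(5, 7)
= 5 * 5 * 5 * 5 * 5 * 5 * expt(5, 6)
= 5 * 5 * 5 * 5 * 5 * 5 * 5 * expt(5, 5)
= 5 * 5 * 5 * 5 * 5 * 5 * 5 * 5 * expt(5, 4)
= 5 * 5 * 5 * 5 * 5 * 5 * 5 * 5 * 5 * expt(5, 3)
= 5 * 5 * 5 * 5 * 5 * 5 * 5 * 5 * 5 * 5 * expt(5, 2)
= 5 * 5 * 5 * 5 * 5 * 5 * 5 * 5 * 5 * 5 * 5 * expt(5, 1)
= 5 * 5 * 5 * 5 * 5 * 5 * 5 * 5 * 5 * 5 * 5 * 5 * expt(5, 0)
= 5 * 5 * 5 * 5 * 5 * 5 * 5 * 5 * 5 * 5 * 5 * 5 * 1
= 244140625

244140625


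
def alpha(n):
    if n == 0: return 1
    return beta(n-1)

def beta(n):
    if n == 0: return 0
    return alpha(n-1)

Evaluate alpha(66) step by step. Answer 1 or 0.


alpha(66) = beta(65)
beta(65) = alpha(64)
alpha(64) = beta(63)
beta(63) = alpha(62)
alpha(62) = beta(61)
beta(61) = alpha(60)
alpha(60) = beta(59)
beta(59) = alpha(58)
alpha(58) = beta(57)
beta(57) = alpha(56)
alpha(56) = beta(55)
beta(55) = alpha(54)
alpha(54) = beta(53)
beta(53) = alpha(52)
alpha(52) = beta(51)
beta(51) = alpha(50)
alpha(50) = beta(49)
beta(49) = alpha(48)
alpha(48) = beta(47)
beta(47) = alpha(46)
alpha(46) = beta(45)
beta(45) = alpha(44)
alpha(44) = beta(43)
beta(43) = alpha(42)
alpha(42) = beta(41)
beta(41) = alpha(40)
alpha(40) = beta(39)
beta(39) = alpha(38)
alpha(38) = beta(37)
beta(37) = alpha(36)
alpha(36) = beta(35)
beta(35) = alpha(34)
alpha(34) = beta(33)
beta(33) = alpha(32)
alpha(32) = beta(31)
beta(31) = alpha(30)
alpha(30) = beta(29)
beta(29) = alpha(28)
alpha(28) = beta(27)
beta(27) = alpha(26)
alpha(26) = beta(25)
beta(25) = alpha(24)
alpha(24) = beta(23)
beta(23) = alpha(22)
alpha(22) = beta(21)
beta(21) = alpha(20)
alpha(20) = beta(19)
beta(19) = alpha(18)
alpha(18) = beta(17)
beta(17) = alpha(16)
alpha(16) = beta(15)
beta(15) = alpha(14)
alpha(14) = beta(13)
beta(13) = alpha(12)
alpha(12) = beta(11)
beta(11) = alpha(10)
alpha(10) = beta(9)
beta(9) = alpha(8)
alpha(8) = beta(7)
beta(7) = alpha(6)
alpha(6) = beta(5)
beta(5) = alpha(4)
alpha(4) = beta(3)
beta(3) = alpha(2)
alpha(2) = beta(1)
beta(1) = alpha(0)
alpha(0) = 1  (base case)
Result: 1

1


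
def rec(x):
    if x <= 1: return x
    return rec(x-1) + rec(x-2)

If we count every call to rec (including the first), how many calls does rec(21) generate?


Let C(n) = total calls for rec(n)
C(0) = 1, C(1) = 1
C(2) = 1 + C(1) + C(0) = 1 + 1 + 1 = 3
C(3) = 1 + C(2) + C(1) = 1 + 3 + 1 = 5
C(4) = 1 + C(3) + C(2) = 1 + 5 + 3 = 9
C(5) = 1 + C(4) + C(3) = 1 + 9 + 5 = 15
C(6) = 1 + C(5) + C(4) = 1 + 15 + 9 = 25
C(7) = 1 + C(6) + C(5) = 1 + 25 + 15 = 41
C(8) = 1 + C(7) + C(6) = 1 + 41 + 25 = 67
C(9) = 1 + C(8) + C(7) = 1 + 67 + 41 = 109
C(10) = 1 + C(9) + C(8) = 1 + 109 + 67 = 177
C(11) = 1 + C(10) + C(9) = 1 + 177 + 109 = 287
C(12) = 1 + C(11) + C(10) = 1 + 287 + 177 = 465
C(13) = 1 + C(12) + C(11) = 1 + 465 + 287 = 753
C(14) = 1 + C(13) + C(12) = 1 + 753 + 465 = 1219
C(15) = 1 + C(14) + C(13) = 1 + 1219 + 753 = 1973
C(16) = 1 + C(15) + C(14) = 1 + 1973 + 1219 = 3193
C(17) = 1 + C(16) + C(15) = 1 + 3193 + 1973 = 5167
C(18) = 1 + C(17) + C(16) = 1 + 5167 + 3193 = 8361
C(19) = 1 + C(18) + C(17) = 1 + 8361 + 5167 = 13529
C(20) = 1 + C(19) + C(18) = 1 + 13529 + 8361 = 21891
C(21) = 1 + C(20) + C(19) = 1 + 21891 + 13529 = 35421

35421


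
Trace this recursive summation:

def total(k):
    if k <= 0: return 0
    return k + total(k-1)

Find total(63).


total(63)
= 63 + 62 + 61 + 60 + 59 + 58 + 57 + 56 + 55 + 54 + 53 + 52 + 51 + 50 + 49 + 48 + 47 + 46 + 45 + 44 + 43 + 42 + 41 + 40 + 39 + 38 + 37 + 36 + 35 + 34 + 33 + 32 + 31 + 30 + 29 + 28 + 27 + 26 + 25 + 24 + 23 + 22 + 21 + 20 + 19 + 18 + 17 + 16 + 15 + 14 + 13 + 12 + 11 + 10 + 9 + 8 + 7 + 6 + 5 + 4 + 3 + 2 + 1 + total(0)
= 63 + 62 + 61 + 60 + 59 + 58 + 57 + 56 + 55 + 54 + 53 + 52 + 51 + 50 + 49 + 48 + 47 + 46 + 45 + 44 + 43 + 42 + 41 + 40 + 39 + 38 + 37 + 36 + 35 + 34 + 33 + 32 + 31 + 30 + 29 + 28 + 27 + 26 + 25 + 24 + 23 + 22 + 21 + 20 + 19 + 18 + 17 + 16 + 15 + 14 + 13 + 12 + 11 + 10 + 9 + 8 + 7 + 6 + 5 + 4 + 3 + 2 + 1 + 0
= 2016

2016


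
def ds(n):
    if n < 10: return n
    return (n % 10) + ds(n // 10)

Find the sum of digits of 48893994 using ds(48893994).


ds(48893994) = 4 + ds(4889399)
ds(4889399) = 9 + ds(488939)
ds(488939) = 9 + ds(48893)
ds(48893) = 3 + ds(4889)
ds(4889) = 9 + ds(488)
ds(488) = 8 + ds(48)
ds(48) = 8 + ds(4)
ds(4) = 4  (base case)
Total: 4 + 9 + 9 + 3 + 9 + 8 + 8 + 4 = 54

54


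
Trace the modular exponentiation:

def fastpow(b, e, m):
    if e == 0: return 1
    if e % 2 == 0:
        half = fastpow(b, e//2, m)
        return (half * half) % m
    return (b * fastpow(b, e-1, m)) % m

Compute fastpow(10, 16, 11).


fastpow(10, 16, 11): e is even, compute fastpow(10, 8, 11)
  fastpow(10, 8, 11): e is even, compute fastpow(10, 4, 11)
    fastpow(10, 4, 11): e is even, compute fastpow(10, 2, 11)
      fastpow(10, 2, 11): e is even, compute fastpow(10, 1, 11)
        fastpow(10, 1, 11): e is odd, compute fastpow(10, 0, 11)
          fastpow(10, 0, 11) = 1
        (10 * 1) % 11 = 10
      half=10, (10*10) % 11 = 1
    half=1, (1*1) % 11 = 1
  half=1, (1*1) % 11 = 1
half=1, (1*1) % 11 = 1

1


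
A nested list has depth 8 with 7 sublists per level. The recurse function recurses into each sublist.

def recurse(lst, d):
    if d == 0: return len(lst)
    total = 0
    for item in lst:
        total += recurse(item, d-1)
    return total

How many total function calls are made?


At depth 0 (root): 1 call
At depth 1: each of 1 parents calls recurse on 7 children = 7 calls
At depth 2: each of 7 parents calls recurse on 7 children = 49 calls
At depth 3: each of 49 parents calls recurse on 7 children = 343 calls
At depth 4: each of 343 parents calls recurse on 7 children = 2401 calls
At depth 5: each of 2401 parents calls recurse on 7 children = 16807 calls
At depth 6: each of 16807 parents calls recurse on 7 children = 117649 calls
At depth 7: each of 117649 parents calls recurse on 7 children = 823543 calls
At depth 8: each of 823543 parents calls recurse on 7 children = 5764801 calls
Total: 1 + 7 + 49 + 343 + 2401 + 16807 + 117649 + 823543 + 5764801 = 6725601

6725601


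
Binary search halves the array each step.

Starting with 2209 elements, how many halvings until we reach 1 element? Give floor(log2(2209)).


2209 / 2 = 1104
1104 / 2 = 552
552 / 2 = 276
276 / 2 = 138
138 / 2 = 69
69 / 2 = 34
34 / 2 = 17
17 / 2 = 8
8 / 2 = 4
4 / 2 = 2
2 / 2 = 1
Reached 1 after 11 halvings

11


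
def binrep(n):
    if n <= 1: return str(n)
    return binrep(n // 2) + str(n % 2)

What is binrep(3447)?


binrep(3447) = binrep(1723) + '1'
binrep(1723) = binrep(861) + '1'
binrep(861) = binrep(430) + '1'
binrep(430) = binrep(215) + '0'
binrep(215) = binrep(107) + '1'
binrep(107) = binrep(53) + '1'
binrep(53) = binrep(26) + '1'
binrep(26) = binrep(13) + '0'
binrep(13) = binrep(6) + '1'
binrep(6) = binrep(3) + '0'
binrep(3) = binrep(1) + '1'
binrep(1) = '1'  (base case)
Concatenating: '1' + '1' + '0' + '1' + '0' + '1' + '1' + '1' + '0' + '1' + '1' + '1' = '110101110111'

110101110111


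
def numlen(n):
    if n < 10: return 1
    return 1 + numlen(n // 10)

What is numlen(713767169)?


numlen(713767169) = 1 + numlen(71376716)
numlen(71376716) = 1 + numlen(7137671)
numlen(7137671) = 1 + numlen(713767)
numlen(713767) = 1 + numlen(71376)
numlen(71376) = 1 + numlen(7137)
numlen(7137) = 1 + numlen(713)
numlen(713) = 1 + numlen(71)
numlen(71) = 1 + numlen(7)
numlen(7) = 1  (base case: 7 < 10)
Unwinding: 1 + 1 + 1 + 1 + 1 + 1 + 1 + 1 + 1 = 9

9


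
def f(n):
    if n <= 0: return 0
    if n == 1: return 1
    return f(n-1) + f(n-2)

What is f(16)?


Computing f(16) bottom-up:
f(0) = 0
f(1) = 1
f(2) = f(1) + f(0) = 1 + 0 = 1
f(3) = f(2) + f(1) = 1 + 1 = 2
f(4) = f(3) + f(2) = 2 + 1 = 3
f(5) = f(4) + f(3) = 3 + 2 = 5
f(6) = f(5) + f(4) = 5 + 3 = 8
f(7) = f(6) + f(5) = 8 + 5 = 13
f(8) = f(7) + f(6) = 13 + 8 = 21
f(9) = f(8) + f(7) = 21 + 13 = 34
f(10) = f(9) + f(8) = 34 + 21 = 55
f(11) = f(10) + f(9) = 55 + 34 = 89
f(12) = f(11) + f(10) = 89 + 55 = 144
f(13) = f(12) + f(11) = 144 + 89 = 233
f(14) = f(13) + f(12) = 233 + 144 = 377
f(15) = f(14) + f(13) = 377 + 233 = 610
f(16) = f(15) + f(14) = 610 + 377 = 987

987


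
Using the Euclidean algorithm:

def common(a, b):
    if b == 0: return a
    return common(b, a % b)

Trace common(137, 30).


common(137, 30) = common(30, 17)
common(30, 17) = common(17, 13)
common(17, 13) = common(13, 4)
common(13, 4) = common(4, 1)
common(4, 1) = common(1, 0)
common(1, 0) = 1  (base case)

1


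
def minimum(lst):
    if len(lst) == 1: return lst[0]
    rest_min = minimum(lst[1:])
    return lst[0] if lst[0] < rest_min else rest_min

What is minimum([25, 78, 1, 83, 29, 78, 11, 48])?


minimum([25, 78, 1, 83, 29, 78, 11, 48]): compare 25 with minimum([78, 1, 83, 29, 78, 11, 48])
minimum([78, 1, 83, 29, 78, 11, 48]): compare 78 with minimum([1, 83, 29, 78, 11, 48])
minimum([1, 83, 29, 78, 11, 48]): compare 1 with minimum([83, 29, 78, 11, 48])
minimum([83, 29, 78, 11, 48]): compare 83 with minimum([29, 78, 11, 48])
minimum([29, 78, 11, 48]): compare 29 with minimum([78, 11, 48])
minimum([78, 11, 48]): compare 78 with minimum([11, 48])
minimum([11, 48]): compare 11 with minimum([48])
minimum([48]) = 48  (base case)
Compare 11 with 48 -> 11
Compare 78 with 11 -> 11
Compare 29 with 11 -> 11
Compare 83 with 11 -> 11
Compare 1 with 11 -> 1
Compare 78 with 1 -> 1
Compare 25 with 1 -> 1

1


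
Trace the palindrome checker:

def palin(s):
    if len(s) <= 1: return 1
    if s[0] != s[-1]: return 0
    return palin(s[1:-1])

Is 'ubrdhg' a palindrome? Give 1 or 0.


palin('ubrdhg'): s[0]='u' != s[-1]='g' -> return 0
Result: 0 (not a palindrome)

0


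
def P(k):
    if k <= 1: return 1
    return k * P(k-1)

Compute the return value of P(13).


P(13)
= 13 * P(12)
= 13 * 12 * P(11)
= 13 * 12 * 11 * P(10)
= 13 * 12 * 11 * 10 * P(9)
= 13 * 12 * 11 * 10 * 9 * P(8)
= 13 * 12 * 11 * 10 * 9 * 8 * P(7)
= 13 * 12 * 11 * 10 * 9 * 8 * 7 * P(6)
= 13 * 12 * 11 * 10 * 9 * 8 * 7 * 6 * P(5)
= 13 * 12 * 11 * 10 * 9 * 8 * 7 * 6 * 5 * P(4)
= 13 * 12 * 11 * 10 * 9 * 8 * 7 * 6 * 5 * 4 * P(3)
= 13 * 12 * 11 * 10 * 9 * 8 * 7 * 6 * 5 * 4 * 3 * P(2)
= 13 * 12 * 11 * 10 * 9 * 8 * 7 * 6 * 5 * 4 * 3 * 2 * P(1)
= 13 * 12 * 11 * 10 * 9 * 8 * 7 * 6 * 5 * 4 * 3 * 2 * 1
= 6227020800

6227020800


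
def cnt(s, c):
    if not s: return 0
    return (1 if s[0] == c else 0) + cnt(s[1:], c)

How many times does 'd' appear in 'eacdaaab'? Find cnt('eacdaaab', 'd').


s[0]='e' != 'd' -> 0
s[0]='a' != 'd' -> 0
s[0]='c' != 'd' -> 0
s[0]='d' == 'd' -> 1
s[0]='a' != 'd' -> 0
s[0]='a' != 'd' -> 0
s[0]='a' != 'd' -> 0
s[0]='b' != 'd' -> 0
Sum: 0 + 0 + 0 + 1 + 0 + 0 + 0 + 0 = 1

1


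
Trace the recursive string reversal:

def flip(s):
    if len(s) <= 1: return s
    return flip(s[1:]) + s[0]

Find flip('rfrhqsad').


flip('rfrhqsad') = flip('frhqsad') + 'r'
flip('frhqsad') = flip('rhqsad') + 'f'
flip('rhqsad') = flip('hqsad') + 'r'
flip('hqsad') = flip('qsad') + 'h'
flip('qsad') = flip('sad') + 'q'
flip('sad') = flip('ad') + 's'
flip('ad') = flip('d') + 'a'
flip('d') = 'd'  (base case)
Concatenating: 'd' + 'a' + 's' + 'q' + 'h' + 'r' + 'f' + 'r' = 'dasqhrfr'

dasqhrfr


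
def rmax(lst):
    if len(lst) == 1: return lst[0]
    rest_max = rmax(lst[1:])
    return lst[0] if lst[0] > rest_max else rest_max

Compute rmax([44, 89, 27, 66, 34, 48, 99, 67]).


rmax([44, 89, 27, 66, 34, 48, 99, 67]): compare 44 with rmax([89, 27, 66, 34, 48, 99, 67])
rmax([89, 27, 66, 34, 48, 99, 67]): compare 89 with rmax([27, 66, 34, 48, 99, 67])
rmax([27, 66, 34, 48, 99, 67]): compare 27 with rmax([66, 34, 48, 99, 67])
rmax([66, 34, 48, 99, 67]): compare 66 with rmax([34, 48, 99, 67])
rmax([34, 48, 99, 67]): compare 34 with rmax([48, 99, 67])
rmax([48, 99, 67]): compare 48 with rmax([99, 67])
rmax([99, 67]): compare 99 with rmax([67])
rmax([67]) = 67  (base case)
Compare 99 with 67 -> 99
Compare 48 with 99 -> 99
Compare 34 with 99 -> 99
Compare 66 with 99 -> 99
Compare 27 with 99 -> 99
Compare 89 with 99 -> 99
Compare 44 with 99 -> 99

99


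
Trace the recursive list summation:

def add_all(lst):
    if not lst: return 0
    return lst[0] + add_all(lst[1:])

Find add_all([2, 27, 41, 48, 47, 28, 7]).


add_all([2, 27, 41, 48, 47, 28, 7]) = 2 + add_all([27, 41, 48, 47, 28, 7])
add_all([27, 41, 48, 47, 28, 7]) = 27 + add_all([41, 48, 47, 28, 7])
add_all([41, 48, 47, 28, 7]) = 41 + add_all([48, 47, 28, 7])
add_all([48, 47, 28, 7]) = 48 + add_all([47, 28, 7])
add_all([47, 28, 7]) = 47 + add_all([28, 7])
add_all([28, 7]) = 28 + add_all([7])
add_all([7]) = 7 + add_all([])
add_all([]) = 0  (base case)
Total: 2 + 27 + 41 + 48 + 47 + 28 + 7 + 0 = 200

200


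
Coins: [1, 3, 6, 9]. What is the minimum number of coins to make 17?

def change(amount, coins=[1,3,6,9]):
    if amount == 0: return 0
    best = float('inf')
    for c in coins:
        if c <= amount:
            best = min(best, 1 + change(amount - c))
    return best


Building up with DP:
change(0) = 0
change(1) = min(1+change(0)=1+0=1) = 1
change(2) = min(1+change(1)=1+1=2) = 2
change(3) = min(1+change(2)=1+2=3, 1+change(0)=1+0=1) = 1
change(4) = min(1+change(3)=1+1=2, 1+change(1)=1+1=2) = 2
change(5) = min(1+change(4)=1+2=3, 1+change(2)=1+2=3) = 3
change(6) = min(1+change(5)=1+3=4, 1+change(3)=1+1=2, 1+change(0)=1+0=1) = 1
change(7) = min(1+change(6)=1+1=2, 1+change(4)=1+2=3, 1+change(1)=1+1=2) = 2
change(8) = min(1+change(7)=1+2=3, 1+change(5)=1+3=4, 1+change(2)=1+2=3) = 3
change(9) = min(1+change(8)=1+3=4, 1+change(6)=1+1=2, 1+change(3)=1+1=2, 1+change(0)=1+0=1) = 1
change(10) = min(1+change(9)=1+1=2, 1+change(7)=1+2=3, 1+change(4)=1+2=3, 1+change(1)=1+1=2) = 2
change(11) = min(1+change(10)=1+2=3, 1+change(8)=1+3=4, 1+change(5)=1+3=4, 1+change(2)=1+2=3) = 3
change(12) = min(1+change(11)=1+3=4, 1+change(9)=1+1=2, 1+change(6)=1+1=2, 1+change(3)=1+1=2) = 2
change(13) = min(1+change(12)=1+2=3, 1+change(10)=1+2=3, 1+change(7)=1+2=3, 1+change(4)=1+2=3) = 3
change(14) = min(1+change(13)=1+3=4, 1+change(11)=1+3=4, 1+change(8)=1+3=4, 1+change(5)=1+3=4) = 4
change(15) = min(1+change(14)=1+4=5, 1+change(12)=1+2=3, 1+change(9)=1+1=2, 1+change(6)=1+1=2) = 2
change(16) = min(1+change(15)=1+2=3, 1+change(13)=1+3=4, 1+change(10)=1+2=3, 1+change(7)=1+2=3) = 3
change(17) = min(1+change(16)=1+3=4, 1+change(14)=1+4=5, 1+change(11)=1+3=4, 1+change(8)=1+3=4) = 4

4


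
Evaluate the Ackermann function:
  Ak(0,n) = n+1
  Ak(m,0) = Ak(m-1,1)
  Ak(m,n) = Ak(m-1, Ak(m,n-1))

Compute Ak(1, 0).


Ak(1, 0) = Ak(0, 1)
  Ak(0, 1) = 2
Result: Ak(1, 0) = 2

2


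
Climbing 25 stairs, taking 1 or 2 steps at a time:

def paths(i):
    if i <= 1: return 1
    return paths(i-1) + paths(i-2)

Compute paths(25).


Building up from base cases:
paths(0) = 1
paths(1) = 1
paths(2) = paths(1) + paths(0) = 1 + 1 = 2
paths(3) = paths(2) + paths(1) = 2 + 1 = 3
paths(4) = paths(3) + paths(2) = 3 + 2 = 5
paths(5) = paths(4) + paths(3) = 5 + 3 = 8
paths(6) = paths(5) + paths(4) = 8 + 5 = 13
paths(7) = paths(6) + paths(5) = 13 + 8 = 21
paths(8) = paths(7) + paths(6) = 21 + 13 = 34
paths(9) = paths(8) + paths(7) = 34 + 21 = 55
paths(10) = paths(9) + paths(8) = 55 + 34 = 89
paths(11) = paths(10) + paths(9) = 89 + 55 = 144
paths(12) = paths(11) + paths(10) = 144 + 89 = 233
paths(13) = paths(12) + paths(11) = 233 + 144 = 377
paths(14) = paths(13) + paths(12) = 377 + 233 = 610
paths(15) = paths(14) + paths(13) = 610 + 377 = 987
paths(16) = paths(15) + paths(14) = 987 + 610 = 1597
paths(17) = paths(16) + paths(15) = 1597 + 987 = 2584
paths(18) = paths(17) + paths(16) = 2584 + 1597 = 4181
paths(19) = paths(18) + paths(17) = 4181 + 2584 = 6765
paths(20) = paths(19) + paths(18) = 6765 + 4181 = 10946
paths(21) = paths(20) + paths(19) = 10946 + 6765 = 17711
paths(22) = paths(21) + paths(20) = 17711 + 10946 = 28657
paths(23) = paths(22) + paths(21) = 28657 + 17711 = 46368
paths(24) = paths(23) + paths(22) = 46368 + 28657 = 75025
paths(25) = paths(24) + paths(23) = 75025 + 46368 = 121393

121393
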